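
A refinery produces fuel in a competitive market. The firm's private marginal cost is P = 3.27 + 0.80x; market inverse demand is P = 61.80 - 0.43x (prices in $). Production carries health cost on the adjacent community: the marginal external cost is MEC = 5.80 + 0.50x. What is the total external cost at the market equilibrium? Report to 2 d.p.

$842.09

Market equilibrium (private): 3.27 + 0.80x = 61.80 - 0.43x → x_m = 47.5854.
Total external cost = ∫₀^{x_m} (5.80 + 0.50x) dx = 5.80×47.5854 + ½×0.50×47.5854² = 842.0879.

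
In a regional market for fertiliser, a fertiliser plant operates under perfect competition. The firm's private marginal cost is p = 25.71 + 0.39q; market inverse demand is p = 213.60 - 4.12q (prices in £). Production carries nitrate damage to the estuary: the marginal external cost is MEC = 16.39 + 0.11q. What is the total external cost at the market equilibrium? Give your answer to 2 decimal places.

Market equilibrium (private): 25.71 + 0.39q = 213.60 - 4.12q → q_m = 41.6608.
Total external cost = ∫₀^{q_m} (16.39 + 0.11q) dq = 16.39×41.6608 + ½×0.11×41.6608² = 778.2797.

£778.28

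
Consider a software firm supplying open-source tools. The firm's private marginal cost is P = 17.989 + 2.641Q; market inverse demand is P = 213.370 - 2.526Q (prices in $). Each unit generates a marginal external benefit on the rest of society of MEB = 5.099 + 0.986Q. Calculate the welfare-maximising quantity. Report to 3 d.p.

Social marginal cost = private MC − MEB = 12.890 + 1.655Q.
Set SMC = demand: 12.890 + 1.655Q = 213.370 - 2.526Q → Q* = 47.9503.

Q* = 47.950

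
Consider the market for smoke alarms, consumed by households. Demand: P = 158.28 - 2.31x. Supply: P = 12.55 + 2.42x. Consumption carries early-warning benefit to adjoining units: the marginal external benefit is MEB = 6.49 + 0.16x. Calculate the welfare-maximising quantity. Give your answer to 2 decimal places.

x* = 33.31

Social marginal benefit = demand + MEB = 164.77 - 2.15x.
Set SMB = MC: 164.77 - 2.15x = 12.55 + 2.42x → x* = 33.3085.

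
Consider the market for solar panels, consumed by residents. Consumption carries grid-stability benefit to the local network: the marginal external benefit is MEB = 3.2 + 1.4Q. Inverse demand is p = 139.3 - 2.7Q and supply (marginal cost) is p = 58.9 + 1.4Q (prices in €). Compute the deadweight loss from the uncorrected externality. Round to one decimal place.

DWL = €174.0

Market equilibrium (private): 58.9 + 1.4Q = 139.3 - 2.7Q → Q_m = 19.6098.
Social marginal benefit = demand + MEB = 142.5 - 1.3Q.
Set SMB = MC: 142.5 - 1.3Q = 58.9 + 1.4Q → Q* = 30.9630.
Height of the DWL triangle at Q_m is SMB(Q_m) − MC(Q_m) = MEB(Q_m) = 30.6537.
DWL = ½ × 11.3532 × 30.6537 = 174.0088.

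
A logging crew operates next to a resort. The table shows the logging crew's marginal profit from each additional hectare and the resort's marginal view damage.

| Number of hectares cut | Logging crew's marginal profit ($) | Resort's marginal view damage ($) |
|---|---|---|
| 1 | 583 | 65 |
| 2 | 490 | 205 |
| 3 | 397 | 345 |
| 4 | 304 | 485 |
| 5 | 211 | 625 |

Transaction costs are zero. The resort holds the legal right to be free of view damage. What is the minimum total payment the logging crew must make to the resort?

Efficient level: marginal profit ≥ marginal view damage through level 3, so k* = 3.
With the resort holding the right, the logging crew must at least compensate total damage at k*: 65 + 205 + 345 = 615.

$615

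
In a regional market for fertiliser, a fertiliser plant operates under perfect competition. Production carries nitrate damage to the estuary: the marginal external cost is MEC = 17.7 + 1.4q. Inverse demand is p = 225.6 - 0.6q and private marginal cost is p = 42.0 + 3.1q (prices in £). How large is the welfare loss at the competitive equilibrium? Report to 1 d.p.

Market equilibrium (private): 42.0 + 3.1q = 225.6 - 0.6q → q_m = 49.6216.
Social marginal cost = private MC + MEC = 59.7 + 4.5q.
Set SMC = demand: 59.7 + 4.5q = 225.6 - 0.6q → q* = 32.5294.
Between q* and q_m the wedge SMC − demand runs linearly from 0 to MEC(q_m), so the loss is a triangle.
DWL = ½ × 17.0922 × 87.1703 = 744.9661.

DWL = £745.0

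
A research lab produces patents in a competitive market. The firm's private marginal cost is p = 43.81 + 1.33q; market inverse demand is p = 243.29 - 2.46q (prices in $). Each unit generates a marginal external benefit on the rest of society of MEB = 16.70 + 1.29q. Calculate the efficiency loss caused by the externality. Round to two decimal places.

Market equilibrium (private): 43.81 + 1.33q = 243.29 - 2.46q → q_m = 52.6332.
Social marginal cost = private MC − MEB = 27.11 + 0.04q.
Set SMC = demand: 27.11 + 0.04q = 243.29 - 2.46q → q* = 86.4720.
The welfare-loss triangle has base |q_m − q*| and height MEB(q_m) (the vertical gap between SMC and demand is zero at q* and MEB at q_m).
DWL = ½ × 33.8388 × 84.5969 = 1431.3288.

DWL = $1431.33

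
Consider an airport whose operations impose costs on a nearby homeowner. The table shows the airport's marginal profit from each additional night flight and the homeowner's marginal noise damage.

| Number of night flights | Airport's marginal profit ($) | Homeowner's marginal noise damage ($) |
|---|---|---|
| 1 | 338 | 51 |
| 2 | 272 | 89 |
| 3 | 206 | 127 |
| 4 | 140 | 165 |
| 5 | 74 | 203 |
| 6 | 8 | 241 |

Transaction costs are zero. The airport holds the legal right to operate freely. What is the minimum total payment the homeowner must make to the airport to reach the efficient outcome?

$222

Left alone the airport would choose level 6 (marginal profit stays positive).
Efficient level: k* = 3 (marginal profit ≥ marginal noise damage through 3).
The homeowner must at least cover the airport's forgone profit from cutting 6→3: 140 + 74 + 8 = 222.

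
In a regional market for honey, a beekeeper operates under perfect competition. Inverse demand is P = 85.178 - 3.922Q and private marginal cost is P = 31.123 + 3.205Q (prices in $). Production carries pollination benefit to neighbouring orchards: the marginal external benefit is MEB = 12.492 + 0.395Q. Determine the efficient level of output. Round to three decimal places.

Q* = 9.885

Social marginal cost = private MC − MEB = 18.631 + 2.810Q.
Set SMC = demand: 18.631 + 2.810Q = 85.178 - 3.922Q → Q* = 9.8852.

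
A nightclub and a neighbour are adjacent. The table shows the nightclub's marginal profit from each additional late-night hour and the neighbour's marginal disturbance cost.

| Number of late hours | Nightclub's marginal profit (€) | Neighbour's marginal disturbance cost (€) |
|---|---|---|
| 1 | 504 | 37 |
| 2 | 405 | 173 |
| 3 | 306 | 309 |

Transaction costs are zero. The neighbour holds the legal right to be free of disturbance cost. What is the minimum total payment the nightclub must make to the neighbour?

€210

Efficient level: marginal profit ≥ marginal disturbance cost through level 2, so k* = 2.
With the neighbour holding the right, the nightclub must at least compensate total damage at k*: 37 + 173 = 210.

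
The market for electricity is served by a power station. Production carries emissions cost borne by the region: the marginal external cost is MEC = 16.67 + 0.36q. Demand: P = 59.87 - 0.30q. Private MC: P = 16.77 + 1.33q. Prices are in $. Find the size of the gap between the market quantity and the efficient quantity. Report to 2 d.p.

13.16 units

Market equilibrium (private): 16.77 + 1.33q = 59.87 - 0.30q → q_m = 26.4417.
Social marginal cost = private MC + MEC = 33.44 + 1.69q.
Set SMC = demand: 33.44 + 1.69q = 59.87 - 0.30q → q* = 13.2814.
Gap = |26.4417 − 13.2814| = 13.1603.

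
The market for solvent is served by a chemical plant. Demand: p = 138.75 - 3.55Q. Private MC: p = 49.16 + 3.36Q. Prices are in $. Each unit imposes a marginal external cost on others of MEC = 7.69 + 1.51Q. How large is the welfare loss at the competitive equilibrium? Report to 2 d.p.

Market equilibrium (private): 49.16 + 3.36Q = 138.75 - 3.55Q → Q_m = 12.9653.
Social marginal cost = private MC + MEC = 56.85 + 4.87Q.
Set SMC = demand: 56.85 + 4.87Q = 138.75 - 3.55Q → Q* = 9.7268.
Between Q* and Q_m the wedge SMC − demand runs linearly from 0 to MEC(Q_m), so the loss is a triangle.
DWL = ½ × 3.2385 × 27.2676 = 44.1531.

DWL = $44.15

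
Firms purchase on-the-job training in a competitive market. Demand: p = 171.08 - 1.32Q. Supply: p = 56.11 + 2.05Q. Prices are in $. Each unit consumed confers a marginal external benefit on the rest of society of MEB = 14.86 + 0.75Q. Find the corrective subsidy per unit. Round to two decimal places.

subsidy = $52.03 per unit

Social marginal benefit = demand + MEB = 185.94 - 0.57Q.
Set SMB = MC: 185.94 - 0.57Q = 56.11 + 2.05Q → Q* = 49.5534.
The Pigouvian subsidy equals MEB at Q*: 14.86 + 0.75×49.5534 = 52.0251.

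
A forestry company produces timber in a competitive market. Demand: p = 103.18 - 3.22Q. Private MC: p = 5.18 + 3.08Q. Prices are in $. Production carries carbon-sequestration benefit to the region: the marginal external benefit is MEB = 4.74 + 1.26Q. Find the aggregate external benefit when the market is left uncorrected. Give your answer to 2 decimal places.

$226.18

Market equilibrium (private): 5.18 + 3.08Q = 103.18 - 3.22Q → Q_m = 15.5556.
Total external benefit = ∫₀^{Q_m} (4.74 + 1.26Q) dQ = 4.74×15.5556 + ½×1.26×15.5556² = 226.1789.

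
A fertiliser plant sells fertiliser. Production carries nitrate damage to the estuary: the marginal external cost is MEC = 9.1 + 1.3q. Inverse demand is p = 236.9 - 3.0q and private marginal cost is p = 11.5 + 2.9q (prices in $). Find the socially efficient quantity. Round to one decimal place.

Social marginal cost = private MC + MEC = 20.6 + 4.2q.
Set SMC = demand: 20.6 + 4.2q = 236.9 - 3.0q → q* = 30.0417.

q* = 30.0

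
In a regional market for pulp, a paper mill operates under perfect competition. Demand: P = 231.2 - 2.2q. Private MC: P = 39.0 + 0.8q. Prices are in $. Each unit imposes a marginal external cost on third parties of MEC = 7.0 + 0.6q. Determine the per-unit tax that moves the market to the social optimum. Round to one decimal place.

tax = $37.9 per unit

Social marginal cost = private MC + MEC = 46.0 + 1.4q.
Set SMC = demand: 46.0 + 1.4q = 231.2 - 2.2q → q* = 51.4444.
The Pigouvian tax equals MEC at q*: 7.0 + 0.6×51.4444 = 37.8666.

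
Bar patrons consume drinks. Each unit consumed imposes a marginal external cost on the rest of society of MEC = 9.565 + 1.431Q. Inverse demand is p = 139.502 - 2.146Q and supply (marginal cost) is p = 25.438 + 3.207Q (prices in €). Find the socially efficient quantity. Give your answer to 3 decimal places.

Social marginal benefit = demand − MEC = 129.937 - 3.577Q.
Set SMB = MC: 129.937 - 3.577Q = 25.438 + 3.207Q → Q* = 15.4037.

Q* = 15.404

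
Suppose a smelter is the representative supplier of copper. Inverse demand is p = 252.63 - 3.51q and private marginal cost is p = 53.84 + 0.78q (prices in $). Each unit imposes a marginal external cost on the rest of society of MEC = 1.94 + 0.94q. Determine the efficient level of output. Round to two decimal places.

q* = 37.64

Social marginal cost = private MC + MEC = 55.78 + 1.72q.
Set SMC = demand: 55.78 + 1.72q = 252.63 - 3.51q → q* = 37.6386.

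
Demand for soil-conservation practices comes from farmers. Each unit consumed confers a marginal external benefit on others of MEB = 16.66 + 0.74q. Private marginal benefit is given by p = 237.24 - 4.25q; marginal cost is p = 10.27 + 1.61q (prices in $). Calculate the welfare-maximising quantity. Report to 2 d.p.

q* = 47.58

Social marginal benefit = demand + MEB = 253.90 - 3.51q.
Set SMB = MC: 253.90 - 3.51q = 10.27 + 1.61q → q* = 47.5840.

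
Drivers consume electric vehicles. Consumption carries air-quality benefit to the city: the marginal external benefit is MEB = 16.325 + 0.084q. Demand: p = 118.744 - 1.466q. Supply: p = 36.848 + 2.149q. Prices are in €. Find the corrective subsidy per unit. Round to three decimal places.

Social marginal benefit = demand + MEB = 135.069 - 1.382q.
Set SMB = MC: 135.069 - 1.382q = 36.848 + 2.149q → q* = 27.8168.
The Pigouvian subsidy equals MEB at q*: 16.325 + 0.084×27.8168 = 18.6616.

subsidy = €18.662 per unit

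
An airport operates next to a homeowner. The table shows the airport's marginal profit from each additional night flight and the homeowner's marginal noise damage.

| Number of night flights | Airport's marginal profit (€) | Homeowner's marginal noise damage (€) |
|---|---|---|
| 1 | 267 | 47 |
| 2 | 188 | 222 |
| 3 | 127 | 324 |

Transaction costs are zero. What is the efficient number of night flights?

Bargaining reaches the level where marginal profit last exceeds marginal noise damage.
That holds through level 1 (267 ≥ 47) but not at 2 (188 < 222).

1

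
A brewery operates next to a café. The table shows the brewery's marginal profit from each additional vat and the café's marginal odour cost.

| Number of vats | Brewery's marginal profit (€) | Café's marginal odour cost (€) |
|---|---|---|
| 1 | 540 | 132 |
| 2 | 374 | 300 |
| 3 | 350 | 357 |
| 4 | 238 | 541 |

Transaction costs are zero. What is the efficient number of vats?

Bargaining reaches the level where marginal profit last exceeds marginal odour cost.
That holds through level 2 (374 ≥ 300) but not at 3 (350 < 357).

2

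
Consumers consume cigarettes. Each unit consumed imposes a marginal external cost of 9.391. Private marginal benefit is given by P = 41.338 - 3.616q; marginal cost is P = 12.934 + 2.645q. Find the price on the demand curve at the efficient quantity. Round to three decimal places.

P = 30.357

Social marginal benefit = demand − MEC = 31.947 - 3.616q.
Set SMB = MC: 31.947 - 3.616q = 12.934 + 2.645q → q* = 3.0367.
Consumer price on the demand curve at q*: 41.338 − 3.616×3.0367 = 30.3573.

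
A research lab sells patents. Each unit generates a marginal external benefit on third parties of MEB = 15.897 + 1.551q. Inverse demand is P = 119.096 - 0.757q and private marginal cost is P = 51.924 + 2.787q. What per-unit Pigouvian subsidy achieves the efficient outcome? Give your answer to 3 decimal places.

Social marginal cost = private MC − MEB = 36.027 + 1.236q.
Set SMC = demand: 36.027 + 1.236q = 119.096 - 0.757q → q* = 41.6804.
The Pigouvian subsidy equals MEB at q*: 15.897 + 1.551×41.6804 = 80.5433.

subsidy = 80.543 per unit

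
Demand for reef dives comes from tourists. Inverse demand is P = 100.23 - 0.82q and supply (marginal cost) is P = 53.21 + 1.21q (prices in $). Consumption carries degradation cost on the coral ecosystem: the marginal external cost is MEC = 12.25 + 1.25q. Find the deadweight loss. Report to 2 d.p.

DWL = $258.80

Market equilibrium (private): 53.21 + 1.21q = 100.23 - 0.82q → q_m = 23.1626.
Social marginal benefit = demand − MEC = 87.98 - 2.07q.
Set SMB = MC: 87.98 - 2.07q = 53.21 + 1.21q → q* = 10.6006.
The loss is the area between SMB and MC from q* to q_m; with linear curves that's a triangle of height MEC(q_m).
DWL = ½ × 12.5620 × 41.2032 = 258.7973.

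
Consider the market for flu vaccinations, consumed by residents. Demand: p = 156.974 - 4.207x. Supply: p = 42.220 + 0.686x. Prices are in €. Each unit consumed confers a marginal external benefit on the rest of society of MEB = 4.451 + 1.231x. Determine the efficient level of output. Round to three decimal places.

Social marginal benefit = demand + MEB = 161.425 - 2.976x.
Set SMB = MC: 161.425 - 2.976x = 42.220 + 0.686x → x* = 32.5519.

x* = 32.552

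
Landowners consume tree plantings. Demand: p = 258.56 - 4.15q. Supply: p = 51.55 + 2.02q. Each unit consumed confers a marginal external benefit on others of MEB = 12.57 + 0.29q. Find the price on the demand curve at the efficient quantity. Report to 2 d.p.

P = 103.58

Social marginal benefit = demand + MEB = 271.13 - 3.86q.
Set SMB = MC: 271.13 - 3.86q = 51.55 + 2.02q → q* = 37.3435.
Consumer price on the demand curve at q*: 258.56 − 4.15×37.3435 = 103.5845.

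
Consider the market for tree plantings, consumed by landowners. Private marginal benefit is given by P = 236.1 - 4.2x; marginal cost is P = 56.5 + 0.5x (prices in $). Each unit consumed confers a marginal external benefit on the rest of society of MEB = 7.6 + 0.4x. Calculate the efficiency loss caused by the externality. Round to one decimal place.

DWL = $60.9

Market equilibrium (private): 56.5 + 0.5x = 236.1 - 4.2x → x_m = 38.2128.
Social marginal benefit = demand + MEB = 243.7 - 3.8x.
Set SMB = MC: 243.7 - 3.8x = 56.5 + 0.5x → x* = 43.5349.
The welfare-loss triangle has base |x_m − x*| and height MEB(x_m) (the vertical gap between SMB and MC is zero at x* and MEB at x_m).
DWL = ½ × 5.3221 × 22.8851 = 60.8984.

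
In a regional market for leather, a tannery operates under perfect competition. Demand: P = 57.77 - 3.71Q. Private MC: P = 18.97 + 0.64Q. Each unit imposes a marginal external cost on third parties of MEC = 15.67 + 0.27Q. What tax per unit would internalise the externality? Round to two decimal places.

tax = 17.02 per unit

Social marginal cost = private MC + MEC = 34.64 + 0.91Q.
Set SMC = demand: 34.64 + 0.91Q = 57.77 - 3.71Q → Q* = 5.0065.
The Pigouvian tax equals MEC at Q*: 15.67 + 0.27×5.0065 = 17.0218.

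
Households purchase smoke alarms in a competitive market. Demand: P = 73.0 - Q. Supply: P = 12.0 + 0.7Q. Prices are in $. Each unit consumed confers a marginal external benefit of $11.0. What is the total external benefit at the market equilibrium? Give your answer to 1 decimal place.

$394.7

Market equilibrium (private): 12.0 + 0.7Q = 73.0 - Q → Q_m = 35.8824.
Total external benefit = MEB × Q_m = 11.0 × 35.8824 = 394.7064.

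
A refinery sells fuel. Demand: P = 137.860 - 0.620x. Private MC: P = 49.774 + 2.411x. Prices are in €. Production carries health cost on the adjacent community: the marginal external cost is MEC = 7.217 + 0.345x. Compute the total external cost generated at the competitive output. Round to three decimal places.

Market equilibrium (private): 49.774 + 2.411x = 137.860 - 0.620x → x_m = 29.0617.
Total external cost = ∫₀^{x_m} (7.217 + 0.345x) dx = 7.217×29.0617 + ½×0.345×29.0617² = 355.4288.

€355.429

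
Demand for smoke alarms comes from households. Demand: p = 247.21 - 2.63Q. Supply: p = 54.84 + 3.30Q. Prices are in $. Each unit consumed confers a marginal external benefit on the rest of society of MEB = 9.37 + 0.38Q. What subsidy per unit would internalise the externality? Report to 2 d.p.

Social marginal benefit = demand + MEB = 256.58 - 2.25Q.
Set SMB = MC: 256.58 - 2.25Q = 54.84 + 3.30Q → Q* = 36.3495.
The Pigouvian subsidy equals MEB at Q*: 9.37 + 0.38×36.3495 = 23.1828.

subsidy = $23.18 per unit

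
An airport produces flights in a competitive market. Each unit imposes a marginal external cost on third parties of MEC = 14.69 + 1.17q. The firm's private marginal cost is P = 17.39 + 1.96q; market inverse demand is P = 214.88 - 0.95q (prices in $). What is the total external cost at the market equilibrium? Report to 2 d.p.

Market equilibrium (private): 17.39 + 1.96q = 214.88 - 0.95q → q_m = 67.8660.
Total external cost = ∫₀^{q_m} (14.69 + 1.17q) dq = 14.69×67.8660 + ½×1.17×67.8660² = 3691.3410.

$3691.34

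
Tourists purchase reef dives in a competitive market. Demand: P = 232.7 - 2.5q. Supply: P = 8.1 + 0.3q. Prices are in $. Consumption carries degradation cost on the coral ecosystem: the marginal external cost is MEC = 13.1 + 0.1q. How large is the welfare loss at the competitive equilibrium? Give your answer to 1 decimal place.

DWL = $76.9

Market equilibrium (private): 8.1 + 0.3q = 232.7 - 2.5q → q_m = 80.2143.
Social marginal benefit = demand − MEC = 219.6 - 2.6q.
Set SMB = MC: 219.6 - 2.6q = 8.1 + 0.3q → q* = 72.9310.
Between q* and q_m the wedge MC − SMB runs linearly from 0 to MEC(q_m), so the loss is a triangle.
DWL = ½ × 7.2833 × 21.1214 = 76.9167.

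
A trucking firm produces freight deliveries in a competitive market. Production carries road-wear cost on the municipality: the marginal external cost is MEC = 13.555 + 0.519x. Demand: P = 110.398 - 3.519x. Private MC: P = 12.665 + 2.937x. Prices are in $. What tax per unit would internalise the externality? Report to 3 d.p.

tax = $19.819 per unit

Social marginal cost = private MC + MEC = 26.220 + 3.456x.
Set SMC = demand: 26.220 + 3.456x = 110.398 - 3.519x → x* = 12.0685.
The Pigouvian tax equals MEC at x*: 13.555 + 0.519×12.0685 = 19.8186.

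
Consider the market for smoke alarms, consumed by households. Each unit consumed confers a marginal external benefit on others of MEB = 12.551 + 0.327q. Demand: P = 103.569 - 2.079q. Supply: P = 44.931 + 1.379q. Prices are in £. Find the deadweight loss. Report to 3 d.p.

Market equilibrium (private): 44.931 + 1.379q = 103.569 - 2.079q → q_m = 16.9572.
Social marginal benefit = demand + MEB = 116.120 - 1.752q.
Set SMB = MC: 116.120 - 1.752q = 44.931 + 1.379q → q* = 22.7368.
The welfare-loss triangle has base |q_m − q*| and height MEB(q_m) (the vertical gap between SMB and MC is zero at q* and MEB at q_m).
DWL = ½ × 5.7796 × 18.0960 = 52.2938.

DWL = £52.294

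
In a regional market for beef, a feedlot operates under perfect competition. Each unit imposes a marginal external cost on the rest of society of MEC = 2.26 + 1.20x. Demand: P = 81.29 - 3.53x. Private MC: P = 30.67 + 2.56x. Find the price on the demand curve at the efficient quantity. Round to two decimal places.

Social marginal cost = private MC + MEC = 32.93 + 3.76x.
Set SMC = demand: 32.93 + 3.76x = 81.29 - 3.53x → x* = 6.6337.
Consumer price on the demand curve at x*: 81.29 − 3.53×6.6337 = 57.8730.

P = 57.87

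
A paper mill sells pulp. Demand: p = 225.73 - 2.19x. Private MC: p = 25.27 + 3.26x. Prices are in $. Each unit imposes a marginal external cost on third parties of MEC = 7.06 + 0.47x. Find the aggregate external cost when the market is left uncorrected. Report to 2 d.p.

$577.61

Market equilibrium (private): 25.27 + 3.26x = 225.73 - 2.19x → x_m = 36.7817.
Total external cost = ∫₀^{x_m} (7.06 + 0.47x) dx = 7.06×36.7817 + ½×0.47×36.7817² = 577.6088.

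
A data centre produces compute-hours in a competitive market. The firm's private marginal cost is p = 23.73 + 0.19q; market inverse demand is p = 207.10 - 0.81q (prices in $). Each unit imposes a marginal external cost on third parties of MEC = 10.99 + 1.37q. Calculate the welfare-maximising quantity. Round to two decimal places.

Social marginal cost = private MC + MEC = 34.72 + 1.56q.
Set SMC = demand: 34.72 + 1.56q = 207.10 - 0.81q → q* = 72.7342.

q* = 72.73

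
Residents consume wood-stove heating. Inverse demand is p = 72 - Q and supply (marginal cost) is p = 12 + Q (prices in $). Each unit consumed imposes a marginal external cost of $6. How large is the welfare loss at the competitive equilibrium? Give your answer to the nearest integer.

DWL = $9

Market equilibrium (private): 12 + Q = 72 - Q → Q_m = 30.0000.
Social marginal benefit = demand − MEC = 66 - Q.
Set SMB = MC: 66 - Q = 12 + Q → Q* = 27.0000.
The loss is the area between SMB and MC from Q* to Q_m; with linear curves that's a triangle of height MEC(Q_m).
DWL = ½ × 3.0000 × 6.0000 = 9.0000.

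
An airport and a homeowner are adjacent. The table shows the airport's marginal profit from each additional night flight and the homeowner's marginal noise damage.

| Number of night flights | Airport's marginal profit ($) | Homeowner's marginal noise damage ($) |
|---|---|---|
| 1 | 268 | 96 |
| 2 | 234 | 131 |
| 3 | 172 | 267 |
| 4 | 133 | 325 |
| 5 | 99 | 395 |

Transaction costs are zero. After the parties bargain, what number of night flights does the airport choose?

Bargaining reaches the level where marginal profit last exceeds marginal noise damage.
That holds through level 2 (234 ≥ 131) but not at 3 (172 < 267).

2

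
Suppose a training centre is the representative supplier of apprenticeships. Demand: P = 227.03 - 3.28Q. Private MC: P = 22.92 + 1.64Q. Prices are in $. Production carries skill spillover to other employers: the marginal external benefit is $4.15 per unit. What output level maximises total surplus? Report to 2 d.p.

Q* = 42.33

Social marginal cost = private MC − MEB = 18.77 + 1.64Q.
Set SMC = demand: 18.77 + 1.64Q = 227.03 - 3.28Q → Q* = 42.3293.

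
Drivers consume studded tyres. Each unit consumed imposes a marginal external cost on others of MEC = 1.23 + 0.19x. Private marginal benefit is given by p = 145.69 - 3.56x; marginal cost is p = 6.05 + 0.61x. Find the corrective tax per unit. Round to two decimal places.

tax = 7.26 per unit

Social marginal benefit = demand − MEC = 144.46 - 3.75x.
Set SMB = MC: 144.46 - 3.75x = 6.05 + 0.61x → x* = 31.7454.
The Pigouvian tax equals MEC at x*: 1.23 + 0.19×31.7454 = 7.2616.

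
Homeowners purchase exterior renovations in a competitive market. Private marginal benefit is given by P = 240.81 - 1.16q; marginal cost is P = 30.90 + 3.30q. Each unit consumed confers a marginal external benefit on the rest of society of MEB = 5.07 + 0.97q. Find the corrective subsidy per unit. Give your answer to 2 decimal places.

subsidy = 64.82 per unit

Social marginal benefit = demand + MEB = 245.88 - 0.19q.
Set SMB = MC: 245.88 - 0.19q = 30.90 + 3.30q → q* = 61.5989.
The Pigouvian subsidy equals MEB at q*: 5.07 + 0.97×61.5989 = 64.8209.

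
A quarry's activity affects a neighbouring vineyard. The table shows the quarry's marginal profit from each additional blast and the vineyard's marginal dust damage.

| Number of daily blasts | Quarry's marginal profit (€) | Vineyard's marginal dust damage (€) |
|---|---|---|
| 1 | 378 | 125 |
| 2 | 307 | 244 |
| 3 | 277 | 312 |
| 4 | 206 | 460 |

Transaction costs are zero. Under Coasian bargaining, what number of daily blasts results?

2

Bargaining reaches the level where marginal profit last exceeds marginal dust damage.
That holds through level 2 (307 ≥ 244) but not at 3 (277 < 312).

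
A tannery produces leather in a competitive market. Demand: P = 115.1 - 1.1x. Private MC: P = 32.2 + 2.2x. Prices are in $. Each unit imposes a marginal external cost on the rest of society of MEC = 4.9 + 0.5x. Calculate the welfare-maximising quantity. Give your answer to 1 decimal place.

x* = 20.5

Social marginal cost = private MC + MEC = 37.1 + 2.7x.
Set SMC = demand: 37.1 + 2.7x = 115.1 - 1.1x → x* = 20.5263.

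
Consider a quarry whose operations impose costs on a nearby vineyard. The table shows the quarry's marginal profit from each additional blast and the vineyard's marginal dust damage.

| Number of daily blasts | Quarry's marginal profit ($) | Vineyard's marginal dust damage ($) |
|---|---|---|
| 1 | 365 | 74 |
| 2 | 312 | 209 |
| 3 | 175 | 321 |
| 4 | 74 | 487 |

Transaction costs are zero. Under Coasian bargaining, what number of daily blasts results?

2

Bargaining reaches the level where marginal profit last exceeds marginal dust damage.
That holds through level 2 (312 ≥ 209) but not at 3 (175 < 321).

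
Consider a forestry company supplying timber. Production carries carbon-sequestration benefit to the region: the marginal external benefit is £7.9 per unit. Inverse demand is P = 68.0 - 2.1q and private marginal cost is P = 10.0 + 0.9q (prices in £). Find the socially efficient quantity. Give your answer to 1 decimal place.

Social marginal cost = private MC − MEB = 2.1 + 0.9q.
Set SMC = demand: 2.1 + 0.9q = 68.0 - 2.1q → q* = 21.9667.

q* = 22.0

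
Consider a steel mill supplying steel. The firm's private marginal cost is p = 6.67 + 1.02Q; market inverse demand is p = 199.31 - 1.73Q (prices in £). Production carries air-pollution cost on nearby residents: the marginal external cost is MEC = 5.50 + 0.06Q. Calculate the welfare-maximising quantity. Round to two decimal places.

Q* = 66.60

Social marginal cost = private MC + MEC = 12.17 + 1.08Q.
Set SMC = demand: 12.17 + 1.08Q = 199.31 - 1.73Q → Q* = 66.5979.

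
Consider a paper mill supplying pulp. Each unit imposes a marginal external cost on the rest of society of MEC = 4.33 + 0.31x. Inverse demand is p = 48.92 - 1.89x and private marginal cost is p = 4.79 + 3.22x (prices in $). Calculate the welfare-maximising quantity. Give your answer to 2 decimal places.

Social marginal cost = private MC + MEC = 9.12 + 3.53x.
Set SMC = demand: 9.12 + 3.53x = 48.92 - 1.89x → x* = 7.3432.

x* = 7.34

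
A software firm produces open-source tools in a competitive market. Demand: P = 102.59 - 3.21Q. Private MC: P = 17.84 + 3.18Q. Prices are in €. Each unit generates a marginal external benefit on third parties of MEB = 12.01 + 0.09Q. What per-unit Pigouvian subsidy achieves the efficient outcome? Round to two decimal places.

Social marginal cost = private MC − MEB = 5.83 + 3.09Q.
Set SMC = demand: 5.83 + 3.09Q = 102.59 - 3.21Q → Q* = 15.3587.
The Pigouvian subsidy equals MEB at Q*: 12.01 + 0.09×15.3587 = 13.3923.

subsidy = €13.39 per unit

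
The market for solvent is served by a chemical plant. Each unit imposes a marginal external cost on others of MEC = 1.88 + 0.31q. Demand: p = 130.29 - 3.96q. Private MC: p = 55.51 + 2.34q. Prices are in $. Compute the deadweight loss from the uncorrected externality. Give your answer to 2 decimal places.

Market equilibrium (private): 55.51 + 2.34q = 130.29 - 3.96q → q_m = 11.8698.
Social marginal cost = private MC + MEC = 57.39 + 2.65q.
Set SMC = demand: 57.39 + 2.65q = 130.29 - 3.96q → q* = 11.0287.
The loss is the area between SMC and demand from q* to q_m; with linear curves that's a triangle of height MEC(q_m).
DWL = ½ × 0.8411 × 5.5597 = 2.3381.

DWL = $2.34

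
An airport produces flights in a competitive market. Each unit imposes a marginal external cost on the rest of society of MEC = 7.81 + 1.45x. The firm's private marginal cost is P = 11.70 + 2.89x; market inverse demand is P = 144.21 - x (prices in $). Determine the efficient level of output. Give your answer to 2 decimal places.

x* = 23.35

Social marginal cost = private MC + MEC = 19.51 + 4.34x.
Set SMC = demand: 19.51 + 4.34x = 144.21 - x → x* = 23.3521.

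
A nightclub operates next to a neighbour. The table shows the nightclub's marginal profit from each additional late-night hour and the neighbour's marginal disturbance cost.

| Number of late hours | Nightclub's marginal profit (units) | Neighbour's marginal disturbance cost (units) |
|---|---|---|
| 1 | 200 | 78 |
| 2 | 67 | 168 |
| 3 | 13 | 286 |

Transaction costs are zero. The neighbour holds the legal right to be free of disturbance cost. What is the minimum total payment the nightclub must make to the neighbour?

78

Efficient level: marginal profit ≥ marginal disturbance cost through level 1, so k* = 1.
With the neighbour holding the right, the nightclub must at least compensate total damage at k*: 78 = 78.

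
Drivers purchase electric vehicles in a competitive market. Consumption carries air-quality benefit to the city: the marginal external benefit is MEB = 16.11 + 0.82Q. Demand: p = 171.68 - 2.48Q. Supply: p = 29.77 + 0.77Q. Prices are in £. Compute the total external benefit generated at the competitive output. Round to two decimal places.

Market equilibrium (private): 29.77 + 0.77Q = 171.68 - 2.48Q → Q_m = 43.6646.
Total external benefit = ∫₀^{Q_m} (16.11 + 0.82Q) dQ = 16.11×43.6646 + ½×0.82×43.6646² = 1485.1416.

£1485.14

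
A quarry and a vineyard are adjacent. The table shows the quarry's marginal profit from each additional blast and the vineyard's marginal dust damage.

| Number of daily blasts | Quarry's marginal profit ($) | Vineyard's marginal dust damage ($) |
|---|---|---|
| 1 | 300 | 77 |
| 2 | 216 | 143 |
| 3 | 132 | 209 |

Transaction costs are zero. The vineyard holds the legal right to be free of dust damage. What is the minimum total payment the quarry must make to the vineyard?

Efficient level: marginal profit ≥ marginal dust damage through level 2, so k* = 2.
With the vineyard holding the right, the quarry must at least compensate total damage at k*: 77 + 143 = 220.

$220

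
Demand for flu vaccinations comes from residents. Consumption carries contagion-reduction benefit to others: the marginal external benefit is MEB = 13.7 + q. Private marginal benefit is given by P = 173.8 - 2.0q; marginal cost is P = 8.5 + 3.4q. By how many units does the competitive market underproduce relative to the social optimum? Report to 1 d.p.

Market equilibrium (private): 8.5 + 3.4q = 173.8 - 2.0q → q_m = 30.6111.
Social marginal benefit = demand + MEB = 187.5 - q.
Set SMB = MC: 187.5 - q = 8.5 + 3.4q → q* = 40.6818.
Gap = |30.6111 − 40.6818| = 10.0707.

10.1 units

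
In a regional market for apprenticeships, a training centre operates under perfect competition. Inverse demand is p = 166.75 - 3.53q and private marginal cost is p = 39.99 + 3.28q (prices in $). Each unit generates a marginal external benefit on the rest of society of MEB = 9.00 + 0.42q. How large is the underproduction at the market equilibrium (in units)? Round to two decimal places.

Market equilibrium (private): 39.99 + 3.28q = 166.75 - 3.53q → q_m = 18.6138.
Social marginal cost = private MC − MEB = 30.99 + 2.86q.
Set SMC = demand: 30.99 + 2.86q = 166.75 - 3.53q → q* = 21.2457.
Gap = |18.6138 − 21.2457| = 2.6319.

2.63 units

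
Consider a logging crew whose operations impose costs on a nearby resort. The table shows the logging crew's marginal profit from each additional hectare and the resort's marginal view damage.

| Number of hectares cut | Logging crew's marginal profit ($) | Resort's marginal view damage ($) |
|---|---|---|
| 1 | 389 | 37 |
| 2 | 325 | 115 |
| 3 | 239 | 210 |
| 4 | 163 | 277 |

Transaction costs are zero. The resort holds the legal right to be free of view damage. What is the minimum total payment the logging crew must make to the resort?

Efficient level: marginal profit ≥ marginal view damage through level 3, so k* = 3.
With the resort holding the right, the logging crew must at least compensate total damage at k*: 37 + 115 + 210 = 362.

$362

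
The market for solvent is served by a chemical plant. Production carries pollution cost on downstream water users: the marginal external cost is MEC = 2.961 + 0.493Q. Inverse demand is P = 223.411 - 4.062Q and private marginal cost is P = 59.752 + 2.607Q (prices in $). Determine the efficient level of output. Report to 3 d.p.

Q* = 22.438

Social marginal cost = private MC + MEC = 62.713 + 3.100Q.
Set SMC = demand: 62.713 + 3.100Q = 223.411 - 4.062Q → Q* = 22.4376.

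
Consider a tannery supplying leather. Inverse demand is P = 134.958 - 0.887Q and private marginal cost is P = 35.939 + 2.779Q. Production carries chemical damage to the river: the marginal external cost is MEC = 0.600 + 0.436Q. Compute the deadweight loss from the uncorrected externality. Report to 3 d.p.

Market equilibrium (private): 35.939 + 2.779Q = 134.958 - 0.887Q → Q_m = 27.0101.
Social marginal cost = private MC + MEC = 36.539 + 3.215Q.
Set SMC = demand: 36.539 + 3.215Q = 134.958 - 0.887Q → Q* = 23.9929.
The welfare-loss triangle has base |Q_m − Q*| and height MEC(Q_m) (the vertical gap between SMC and demand is zero at Q* and MEC at Q_m).
DWL = ½ × 3.0172 × 12.3764 = 18.6710.

DWL = 18.671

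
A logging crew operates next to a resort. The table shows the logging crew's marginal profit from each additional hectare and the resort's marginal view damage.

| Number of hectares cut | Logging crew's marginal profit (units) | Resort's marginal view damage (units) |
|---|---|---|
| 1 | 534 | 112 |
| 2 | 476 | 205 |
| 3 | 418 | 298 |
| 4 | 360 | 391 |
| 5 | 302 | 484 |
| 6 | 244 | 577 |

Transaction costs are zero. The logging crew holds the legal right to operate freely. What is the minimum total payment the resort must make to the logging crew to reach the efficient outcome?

906

Left alone the logging crew would choose level 6 (marginal profit stays positive).
Efficient level: k* = 3 (marginal profit ≥ marginal view damage through 3).
The resort must at least cover the logging crew's forgone profit from cutting 6→3: 360 + 302 + 244 = 906.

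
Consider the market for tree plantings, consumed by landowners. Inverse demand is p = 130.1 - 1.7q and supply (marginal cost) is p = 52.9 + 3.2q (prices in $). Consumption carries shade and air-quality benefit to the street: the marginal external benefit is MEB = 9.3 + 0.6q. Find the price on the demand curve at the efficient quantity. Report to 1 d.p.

Social marginal benefit = demand + MEB = 139.4 - 1.1q.
Set SMB = MC: 139.4 - 1.1q = 52.9 + 3.2q → q* = 20.1163.
Consumer price on the demand curve at q*: 130.1 − 1.7×20.1163 = 95.9023.

P = $95.9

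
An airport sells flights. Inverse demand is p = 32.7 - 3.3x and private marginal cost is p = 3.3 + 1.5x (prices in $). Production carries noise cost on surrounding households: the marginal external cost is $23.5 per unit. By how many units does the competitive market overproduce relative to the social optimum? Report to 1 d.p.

4.9 units

Market equilibrium (private): 3.3 + 1.5x = 32.7 - 3.3x → x_m = 6.1250.
Social marginal cost = private MC + MEC = 26.8 + 1.5x.
Set SMC = demand: 26.8 + 1.5x = 32.7 - 3.3x → x* = 1.2292.
Gap = |6.1250 − 1.2292| = 4.8958.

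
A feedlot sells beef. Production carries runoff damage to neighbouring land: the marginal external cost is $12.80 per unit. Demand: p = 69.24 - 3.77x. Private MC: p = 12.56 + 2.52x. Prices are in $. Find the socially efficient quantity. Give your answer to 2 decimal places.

Social marginal cost = private MC + MEC = 25.36 + 2.52x.
Set SMC = demand: 25.36 + 2.52x = 69.24 - 3.77x → x* = 6.9762.

x* = 6.98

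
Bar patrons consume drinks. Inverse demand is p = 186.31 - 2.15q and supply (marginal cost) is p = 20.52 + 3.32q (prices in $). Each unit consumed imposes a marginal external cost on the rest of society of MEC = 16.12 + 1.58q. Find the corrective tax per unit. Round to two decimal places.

Social marginal benefit = demand − MEC = 170.19 - 3.73q.
Set SMB = MC: 170.19 - 3.73q = 20.52 + 3.32q → q* = 21.2298.
The Pigouvian tax equals MEC at q*: 16.12 + 1.58×21.2298 = 49.6631.

tax = $49.66 per unit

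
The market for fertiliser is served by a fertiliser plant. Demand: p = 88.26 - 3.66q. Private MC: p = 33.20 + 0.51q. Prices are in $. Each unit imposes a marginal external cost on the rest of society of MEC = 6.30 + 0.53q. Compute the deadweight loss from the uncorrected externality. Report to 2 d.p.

Market equilibrium (private): 33.20 + 0.51q = 88.26 - 3.66q → q_m = 13.2038.
Social marginal cost = private MC + MEC = 39.50 + 1.04q.
Set SMC = demand: 39.50 + 1.04q = 88.26 - 3.66q → q* = 10.3745.
Between q* and q_m the wedge SMC − demand runs linearly from 0 to MEC(q_m), so the loss is a triangle.
DWL = ½ × 2.8293 × 13.2980 = 18.8120.

DWL = $18.81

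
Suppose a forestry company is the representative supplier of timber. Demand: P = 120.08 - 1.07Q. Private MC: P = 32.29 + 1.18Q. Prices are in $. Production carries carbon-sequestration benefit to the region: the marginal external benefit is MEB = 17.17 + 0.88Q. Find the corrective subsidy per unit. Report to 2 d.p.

subsidy = $84.59 per unit

Social marginal cost = private MC − MEB = 15.12 + 0.30Q.
Set SMC = demand: 15.12 + 0.30Q = 120.08 - 1.07Q → Q* = 76.6131.
The Pigouvian subsidy equals MEB at Q*: 17.17 + 0.88×76.6131 = 84.5895.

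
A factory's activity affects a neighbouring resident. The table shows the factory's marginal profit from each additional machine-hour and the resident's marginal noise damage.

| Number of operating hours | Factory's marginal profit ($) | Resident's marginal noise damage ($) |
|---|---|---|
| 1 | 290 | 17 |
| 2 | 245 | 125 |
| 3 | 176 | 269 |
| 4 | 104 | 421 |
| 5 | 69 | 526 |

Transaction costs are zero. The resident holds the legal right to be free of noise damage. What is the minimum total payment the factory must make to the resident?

Efficient level: marginal profit ≥ marginal noise damage through level 2, so k* = 2.
With the resident holding the right, the factory must at least compensate total damage at k*: 17 + 125 = 142.

$142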